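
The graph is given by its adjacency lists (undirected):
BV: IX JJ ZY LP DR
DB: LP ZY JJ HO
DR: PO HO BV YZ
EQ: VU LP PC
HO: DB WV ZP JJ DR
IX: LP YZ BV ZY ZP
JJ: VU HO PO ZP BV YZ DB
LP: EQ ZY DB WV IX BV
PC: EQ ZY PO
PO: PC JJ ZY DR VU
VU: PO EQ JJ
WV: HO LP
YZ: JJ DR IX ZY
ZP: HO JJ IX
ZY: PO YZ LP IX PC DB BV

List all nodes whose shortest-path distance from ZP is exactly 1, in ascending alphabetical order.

HO, IX, JJ

Level 0: ZP
Level 1: HO, IX, JJ
Level 2: BV, DB, DR, LP, PO, VU, WV, YZ, ZY
Level 3: EQ, PC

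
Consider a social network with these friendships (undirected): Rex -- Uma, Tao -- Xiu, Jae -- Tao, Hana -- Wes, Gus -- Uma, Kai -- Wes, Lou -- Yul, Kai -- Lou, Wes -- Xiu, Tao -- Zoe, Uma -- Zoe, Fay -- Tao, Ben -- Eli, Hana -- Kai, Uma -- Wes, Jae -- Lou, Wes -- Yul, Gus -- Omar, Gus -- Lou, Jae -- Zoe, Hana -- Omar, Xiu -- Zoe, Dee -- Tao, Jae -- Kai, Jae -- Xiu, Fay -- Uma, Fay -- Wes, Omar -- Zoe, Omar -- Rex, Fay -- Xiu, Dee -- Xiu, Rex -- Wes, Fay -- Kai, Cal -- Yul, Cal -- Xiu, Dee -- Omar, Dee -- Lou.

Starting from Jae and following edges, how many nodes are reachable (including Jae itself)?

BFS from Jae visits: Jae, Kai, Lou, Tao, Xiu, Zoe, Fay, Hana, Wes, Dee, Gus, Yul, Cal, Omar, Uma, Rex
Reachable nodes: 16 of 18 total.

16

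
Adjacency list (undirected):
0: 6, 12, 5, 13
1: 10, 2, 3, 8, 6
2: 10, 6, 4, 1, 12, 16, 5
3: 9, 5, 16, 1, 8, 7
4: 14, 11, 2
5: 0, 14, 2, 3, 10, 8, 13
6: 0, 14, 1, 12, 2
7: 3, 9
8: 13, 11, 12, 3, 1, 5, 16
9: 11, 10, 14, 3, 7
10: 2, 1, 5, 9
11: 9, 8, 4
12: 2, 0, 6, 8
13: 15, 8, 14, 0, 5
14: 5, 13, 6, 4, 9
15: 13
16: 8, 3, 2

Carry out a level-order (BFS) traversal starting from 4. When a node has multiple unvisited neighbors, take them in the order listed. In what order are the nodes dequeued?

4 -> 14 -> 11 -> 2 -> 5 -> 13 -> 6 -> 9 -> 8 -> 10 -> 1 -> 12 -> 16 -> 0 -> 3 -> 15 -> 7

Visit 4; enqueue 14, 11, 2 → queue [14, 11, 2]
Visit 14; enqueue 5, 13, 6, 9 → queue [11, 2, 5, 13, 6, 9]
Visit 11; enqueue 8 → queue [2, 5, 13, 6, 9, 8]
Visit 2; enqueue 10, 1, 12, 16 → queue [5, 13, 6, 9, 8, 10, 1, 12, 16]
Visit 5; enqueue 0, 3 → queue [13, 6, 9, 8, 10, 1, 12, 16, 0, 3]
Visit 13; enqueue 15 → queue [6, 9, 8, 10, 1, 12, 16, 0, 3, 15]
Visit 6 → queue [9, 8, 10, 1, 12, 16, 0, 3, 15]
Visit 9; enqueue 7 → queue [8, 10, 1, 12, 16, 0, 3, 15, 7]
Visit 8 → queue [10, 1, 12, 16, 0, 3, 15, 7]
Visit 10 → queue [1, 12, 16, 0, 3, 15, 7]
Visit 1 → queue [12, 16, 0, 3, 15, 7]
Visit 12 → queue [16, 0, 3, 15, 7]
Visit 16 → queue [0, 3, 15, 7]
Visit 0 → queue [3, 15, 7]
Visit 3 → queue [15, 7]
Visit 15 → queue [7]
Visit 7 → queue []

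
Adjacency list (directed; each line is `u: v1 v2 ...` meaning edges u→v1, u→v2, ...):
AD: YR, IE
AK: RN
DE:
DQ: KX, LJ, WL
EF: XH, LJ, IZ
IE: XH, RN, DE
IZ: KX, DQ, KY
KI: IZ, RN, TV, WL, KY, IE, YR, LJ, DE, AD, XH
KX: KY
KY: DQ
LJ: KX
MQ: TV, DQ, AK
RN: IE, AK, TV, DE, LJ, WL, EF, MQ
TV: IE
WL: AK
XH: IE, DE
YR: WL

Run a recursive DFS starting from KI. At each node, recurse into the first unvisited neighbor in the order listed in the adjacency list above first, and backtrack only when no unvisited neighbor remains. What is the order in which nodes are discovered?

Visit KI
KI → IZ
IZ → KX
KX → KY
KY → DQ
DQ → LJ
DQ → WL
WL → AK
AK → RN
RN → IE
IE → XH
XH → DE
RN → TV
RN → EF
RN → MQ
KI → YR
KI → AD

KI → IZ → KX → KY → DQ → LJ → WL → AK → RN → IE → XH → DE → TV → EF → MQ → YR → AD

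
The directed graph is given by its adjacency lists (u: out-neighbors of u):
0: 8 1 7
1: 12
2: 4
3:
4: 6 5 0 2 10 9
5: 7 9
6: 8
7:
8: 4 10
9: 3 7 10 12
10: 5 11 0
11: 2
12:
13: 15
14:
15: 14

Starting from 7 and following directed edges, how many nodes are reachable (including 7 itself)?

1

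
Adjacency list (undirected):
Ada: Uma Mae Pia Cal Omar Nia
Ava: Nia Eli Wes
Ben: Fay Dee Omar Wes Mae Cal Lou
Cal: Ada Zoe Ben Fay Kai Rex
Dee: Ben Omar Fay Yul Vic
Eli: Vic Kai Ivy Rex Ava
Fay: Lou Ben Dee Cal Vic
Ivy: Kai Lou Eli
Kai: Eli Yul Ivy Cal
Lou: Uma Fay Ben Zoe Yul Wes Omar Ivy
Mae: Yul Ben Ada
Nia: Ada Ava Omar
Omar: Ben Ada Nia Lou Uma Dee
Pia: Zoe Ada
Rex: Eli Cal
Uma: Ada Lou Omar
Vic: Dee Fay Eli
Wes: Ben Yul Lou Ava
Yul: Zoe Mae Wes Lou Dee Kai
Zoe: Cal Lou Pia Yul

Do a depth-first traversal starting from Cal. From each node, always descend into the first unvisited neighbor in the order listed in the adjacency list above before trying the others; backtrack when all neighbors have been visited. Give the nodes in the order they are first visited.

Cal, Ada, Uma, Lou, Fay, Ben, Dee, Omar, Nia, Ava, Eli, Vic, Kai, Yul, Zoe, Pia, Mae, Wes, Ivy, Rex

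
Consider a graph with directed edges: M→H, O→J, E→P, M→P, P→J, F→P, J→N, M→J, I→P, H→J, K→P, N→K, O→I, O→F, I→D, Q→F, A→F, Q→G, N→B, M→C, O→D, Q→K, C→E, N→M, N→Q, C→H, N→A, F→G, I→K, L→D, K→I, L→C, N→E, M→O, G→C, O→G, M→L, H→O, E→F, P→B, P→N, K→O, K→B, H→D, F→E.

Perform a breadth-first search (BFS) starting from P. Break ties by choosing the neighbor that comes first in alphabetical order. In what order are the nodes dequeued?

Visit P; enqueue B, J, N → queue [B, J, N]
Visit B → queue [J, N]
Visit J → queue [N]
Visit N; enqueue A, E, K, M, Q → queue [A, E, K, M, Q]
Visit A; enqueue F → queue [E, K, M, Q, F]
Visit E → queue [K, M, Q, F]
Visit K; enqueue I, O → queue [M, Q, F, I, O]
Visit M; enqueue C, H, L → queue [Q, F, I, O, C, H, L]
Visit Q; enqueue G → queue [F, I, O, C, H, L, G]
Visit F → queue [I, O, C, H, L, G]
Visit I; enqueue D → queue [O, C, H, L, G, D]
Visit O → queue [C, H, L, G, D]
Visit C → queue [H, L, G, D]
Visit H → queue [L, G, D]
Visit L → queue [G, D]
Visit G → queue [D]
Visit D → queue []

P, B, J, N, A, E, K, M, Q, F, I, O, C, H, L, G, D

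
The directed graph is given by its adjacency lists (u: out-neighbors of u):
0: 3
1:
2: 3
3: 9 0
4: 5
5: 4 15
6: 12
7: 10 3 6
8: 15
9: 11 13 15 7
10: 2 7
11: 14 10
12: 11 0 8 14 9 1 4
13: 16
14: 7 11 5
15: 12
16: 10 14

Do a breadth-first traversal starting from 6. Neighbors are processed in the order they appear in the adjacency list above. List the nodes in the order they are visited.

6 -> 12 -> 11 -> 0 -> 8 -> 14 -> 9 -> 1 -> 4 -> 10 -> 3 -> 15 -> 7 -> 5 -> 13 -> 2 -> 16

Visit 6; enqueue 12 → queue [12]
Visit 12; enqueue 11, 0, 8, 14, 9, 1, 4 → queue [11, 0, 8, 14, 9, 1, 4]
Visit 11; enqueue 10 → queue [0, 8, 14, 9, 1, 4, 10]
Visit 0; enqueue 3 → queue [8, 14, 9, 1, 4, 10, 3]
Visit 8; enqueue 15 → queue [14, 9, 1, 4, 10, 3, 15]
Visit 14; enqueue 7, 5 → queue [9, 1, 4, 10, 3, 15, 7, 5]
Visit 9; enqueue 13 → queue [1, 4, 10, 3, 15, 7, 5, 13]
Visit 1 → queue [4, 10, 3, 15, 7, 5, 13]
Visit 4 → queue [10, 3, 15, 7, 5, 13]
Visit 10; enqueue 2 → queue [3, 15, 7, 5, 13, 2]
Visit 3 → queue [15, 7, 5, 13, 2]
Visit 15 → queue [7, 5, 13, 2]
Visit 7 → queue [5, 13, 2]
Visit 5 → queue [13, 2]
Visit 13; enqueue 16 → queue [2, 16]
Visit 2 → queue [16]
Visit 16 → queue []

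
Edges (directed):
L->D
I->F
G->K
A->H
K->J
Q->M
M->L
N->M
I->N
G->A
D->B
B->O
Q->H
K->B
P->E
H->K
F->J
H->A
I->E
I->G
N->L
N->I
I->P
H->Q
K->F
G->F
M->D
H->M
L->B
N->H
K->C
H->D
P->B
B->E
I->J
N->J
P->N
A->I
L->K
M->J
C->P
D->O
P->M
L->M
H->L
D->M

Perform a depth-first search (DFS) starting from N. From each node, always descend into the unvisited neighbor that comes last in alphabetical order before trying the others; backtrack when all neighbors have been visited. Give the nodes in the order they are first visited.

Visit N
N → M
M → L
L → K
K → J
K → F
K → C
C → P
P → E
P → B
B → O
L → D
N → I
I → G
G → A
A → H
H → Q

N, M, L, K, J, F, C, P, E, B, O, D, I, G, A, H, Q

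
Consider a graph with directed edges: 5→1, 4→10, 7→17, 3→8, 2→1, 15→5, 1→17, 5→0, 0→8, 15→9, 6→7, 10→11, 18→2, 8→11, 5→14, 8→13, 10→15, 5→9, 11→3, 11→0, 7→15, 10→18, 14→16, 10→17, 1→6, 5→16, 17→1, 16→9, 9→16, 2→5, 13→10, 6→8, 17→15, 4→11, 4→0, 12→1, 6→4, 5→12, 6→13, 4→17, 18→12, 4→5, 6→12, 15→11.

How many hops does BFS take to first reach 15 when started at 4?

2

Level 0: 4
Level 1: 0, 5, 10, 11, 17
Level 2: 1, 3, 8, 9, 12, 14, 15, 16, 18
Level 3: 2, 6, 13
Level 4: 7
15 first appears at level 2.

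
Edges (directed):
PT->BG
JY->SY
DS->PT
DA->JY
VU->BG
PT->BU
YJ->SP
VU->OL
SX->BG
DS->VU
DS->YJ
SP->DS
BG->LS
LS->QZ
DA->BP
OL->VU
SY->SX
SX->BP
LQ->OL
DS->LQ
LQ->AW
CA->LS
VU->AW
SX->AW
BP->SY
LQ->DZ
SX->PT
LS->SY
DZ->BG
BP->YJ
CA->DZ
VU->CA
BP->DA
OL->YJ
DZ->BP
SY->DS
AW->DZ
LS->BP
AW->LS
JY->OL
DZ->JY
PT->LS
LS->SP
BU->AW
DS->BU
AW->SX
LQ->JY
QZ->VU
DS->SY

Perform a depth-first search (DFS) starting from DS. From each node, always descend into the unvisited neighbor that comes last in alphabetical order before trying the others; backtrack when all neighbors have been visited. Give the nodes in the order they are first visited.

DS YJ SP VU OL CA LS SY SX PT BU AW DZ JY BP DA BG QZ LQ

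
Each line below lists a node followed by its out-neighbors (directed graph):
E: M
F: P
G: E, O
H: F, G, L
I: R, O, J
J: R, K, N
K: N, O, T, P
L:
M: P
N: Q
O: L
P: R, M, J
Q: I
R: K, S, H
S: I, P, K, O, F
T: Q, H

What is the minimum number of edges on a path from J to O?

Level 0: J
Level 1: K, N, R
Level 2: H, O, P, Q, S, T
Level 3: F, G, I, L, M
Level 4: E
O first appears at level 2.

2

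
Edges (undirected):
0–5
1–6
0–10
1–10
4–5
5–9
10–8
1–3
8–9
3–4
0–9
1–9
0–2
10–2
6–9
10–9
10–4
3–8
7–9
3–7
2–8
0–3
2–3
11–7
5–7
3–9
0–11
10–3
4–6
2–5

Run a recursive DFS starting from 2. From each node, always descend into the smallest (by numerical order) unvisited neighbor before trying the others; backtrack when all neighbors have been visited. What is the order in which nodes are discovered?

2, 0, 3, 1, 6, 4, 5, 7, 9, 8, 10, 11

Visit 2
2 → 0
0 → 3
3 → 1
1 → 6
6 → 4
4 → 5
5 → 7
7 → 9
9 → 8
8 → 10
7 → 11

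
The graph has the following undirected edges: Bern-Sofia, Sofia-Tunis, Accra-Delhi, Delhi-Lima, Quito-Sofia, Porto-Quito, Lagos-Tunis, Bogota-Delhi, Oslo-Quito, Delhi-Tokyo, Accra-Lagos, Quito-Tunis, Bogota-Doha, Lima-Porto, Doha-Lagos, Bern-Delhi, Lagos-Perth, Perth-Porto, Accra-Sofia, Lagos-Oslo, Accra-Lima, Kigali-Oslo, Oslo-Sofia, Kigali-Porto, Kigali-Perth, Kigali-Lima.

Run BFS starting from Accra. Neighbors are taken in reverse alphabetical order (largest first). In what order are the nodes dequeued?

Visit Accra; enqueue Sofia, Lima, Lagos, Delhi → queue [Sofia, Lima, Lagos, Delhi]
Visit Sofia; enqueue Tunis, Quito, Oslo, Bern → queue [Lima, Lagos, Delhi, Tunis, Quito, Oslo, Bern]
Visit Lima; enqueue Porto, Kigali → queue [Lagos, Delhi, Tunis, Quito, Oslo, Bern, Porto, Kigali]
Visit Lagos; enqueue Perth, Doha → queue [Delhi, Tunis, Quito, Oslo, Bern, Porto, Kigali, Perth, Doha]
Visit Delhi; enqueue Tokyo, Bogota → queue [Tunis, Quito, Oslo, Bern, Porto, Kigali, Perth, Doha, Tokyo, Bogota]
Visit Tunis → queue [Quito, Oslo, Bern, Porto, Kigali, Perth, Doha, Tokyo, Bogota]
Visit Quito → queue [Oslo, Bern, Porto, Kigali, Perth, Doha, Tokyo, Bogota]
Visit Oslo → queue [Bern, Porto, Kigali, Perth, Doha, Tokyo, Bogota]
Visit Bern → queue [Porto, Kigali, Perth, Doha, Tokyo, Bogota]
Visit Porto → queue [Kigali, Perth, Doha, Tokyo, Bogota]
Visit Kigali → queue [Perth, Doha, Tokyo, Bogota]
Visit Perth → queue [Doha, Tokyo, Bogota]
Visit Doha → queue [Tokyo, Bogota]
Visit Tokyo → queue [Bogota]
Visit Bogota → queue []

Accra -> Sofia -> Lima -> Lagos -> Delhi -> Tunis -> Quito -> Oslo -> Bern -> Porto -> Kigali -> Perth -> Doha -> Tokyo -> Bogota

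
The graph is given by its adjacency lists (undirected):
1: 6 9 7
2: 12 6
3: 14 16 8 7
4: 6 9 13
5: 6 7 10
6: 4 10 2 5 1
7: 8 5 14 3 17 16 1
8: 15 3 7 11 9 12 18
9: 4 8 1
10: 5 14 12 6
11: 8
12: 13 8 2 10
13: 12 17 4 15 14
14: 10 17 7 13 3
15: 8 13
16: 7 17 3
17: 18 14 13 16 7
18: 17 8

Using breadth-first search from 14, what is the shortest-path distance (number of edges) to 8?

2

Level 0: 14
Level 1: 3, 7, 10, 13, 17
Level 2: 1, 4, 5, 6, 8, 12, 15, 16, 18
Level 3: 2, 9, 11
8 first appears at level 2.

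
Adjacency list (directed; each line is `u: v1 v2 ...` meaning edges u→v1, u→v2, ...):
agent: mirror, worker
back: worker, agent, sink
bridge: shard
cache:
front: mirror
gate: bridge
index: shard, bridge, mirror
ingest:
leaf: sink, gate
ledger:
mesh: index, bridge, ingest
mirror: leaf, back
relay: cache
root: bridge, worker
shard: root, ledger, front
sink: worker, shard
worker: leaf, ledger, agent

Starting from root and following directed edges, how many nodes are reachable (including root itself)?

BFS from root visits: root, bridge, worker, shard, agent, leaf, ledger, front, mirror, gate, sink, back
Reachable nodes: 12 of 17 total.

12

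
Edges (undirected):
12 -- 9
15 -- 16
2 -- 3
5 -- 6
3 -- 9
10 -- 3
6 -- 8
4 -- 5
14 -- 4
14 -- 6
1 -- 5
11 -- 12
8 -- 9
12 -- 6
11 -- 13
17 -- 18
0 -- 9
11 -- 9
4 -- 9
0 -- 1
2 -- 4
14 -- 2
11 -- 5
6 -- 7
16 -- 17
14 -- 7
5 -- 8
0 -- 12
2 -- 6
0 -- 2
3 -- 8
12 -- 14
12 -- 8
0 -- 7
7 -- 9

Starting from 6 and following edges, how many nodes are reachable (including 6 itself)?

15

BFS from 6 visits: 6, 14, 12, 8, 7, 5, 2, 4, 11, 9, 0, 3, 1, 13, 10
Reachable nodes: 15 of 19 total.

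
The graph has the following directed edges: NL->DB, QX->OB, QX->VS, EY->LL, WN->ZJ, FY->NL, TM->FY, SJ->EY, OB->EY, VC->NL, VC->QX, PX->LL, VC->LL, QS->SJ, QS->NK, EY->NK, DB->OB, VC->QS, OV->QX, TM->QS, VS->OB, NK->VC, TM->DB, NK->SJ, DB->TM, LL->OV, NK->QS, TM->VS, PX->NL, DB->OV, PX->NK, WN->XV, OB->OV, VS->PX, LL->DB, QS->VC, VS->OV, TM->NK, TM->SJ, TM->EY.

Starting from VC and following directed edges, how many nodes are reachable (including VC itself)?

15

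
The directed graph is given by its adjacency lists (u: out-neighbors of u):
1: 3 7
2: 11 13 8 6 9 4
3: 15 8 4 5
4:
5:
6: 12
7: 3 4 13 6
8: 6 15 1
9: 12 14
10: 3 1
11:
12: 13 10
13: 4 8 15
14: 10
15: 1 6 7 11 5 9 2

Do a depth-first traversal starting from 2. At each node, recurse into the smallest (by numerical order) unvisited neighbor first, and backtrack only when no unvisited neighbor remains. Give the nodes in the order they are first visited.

2 4 6 12 10 1 3 5 8 15 7 13 9 14 11

Visit 2
2 → 4
2 → 6
6 → 12
12 → 10
10 → 1
1 → 3
3 → 5
3 → 8
8 → 15
15 → 7
7 → 13
15 → 9
9 → 14
15 → 11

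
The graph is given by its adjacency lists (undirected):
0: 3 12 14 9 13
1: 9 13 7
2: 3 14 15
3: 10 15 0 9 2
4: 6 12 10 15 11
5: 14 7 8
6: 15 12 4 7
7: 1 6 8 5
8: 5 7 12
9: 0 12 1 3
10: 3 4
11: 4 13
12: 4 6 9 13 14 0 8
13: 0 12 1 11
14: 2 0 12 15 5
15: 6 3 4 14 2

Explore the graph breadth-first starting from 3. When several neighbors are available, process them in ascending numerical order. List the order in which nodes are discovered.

Visit 3; enqueue 0, 2, 9, 10, 15 → queue [0, 2, 9, 10, 15]
Visit 0; enqueue 12, 13, 14 → queue [2, 9, 10, 15, 12, 13, 14]
Visit 2 → queue [9, 10, 15, 12, 13, 14]
Visit 9; enqueue 1 → queue [10, 15, 12, 13, 14, 1]
Visit 10; enqueue 4 → queue [15, 12, 13, 14, 1, 4]
Visit 15; enqueue 6 → queue [12, 13, 14, 1, 4, 6]
Visit 12; enqueue 8 → queue [13, 14, 1, 4, 6, 8]
Visit 13; enqueue 11 → queue [14, 1, 4, 6, 8, 11]
Visit 14; enqueue 5 → queue [1, 4, 6, 8, 11, 5]
Visit 1; enqueue 7 → queue [4, 6, 8, 11, 5, 7]
Visit 4 → queue [6, 8, 11, 5, 7]
Visit 6 → queue [8, 11, 5, 7]
Visit 8 → queue [11, 5, 7]
Visit 11 → queue [5, 7]
Visit 5 → queue [7]
Visit 7 → queue []

3 → 0 → 2 → 9 → 10 → 15 → 12 → 13 → 14 → 1 → 4 → 6 → 8 → 11 → 5 → 7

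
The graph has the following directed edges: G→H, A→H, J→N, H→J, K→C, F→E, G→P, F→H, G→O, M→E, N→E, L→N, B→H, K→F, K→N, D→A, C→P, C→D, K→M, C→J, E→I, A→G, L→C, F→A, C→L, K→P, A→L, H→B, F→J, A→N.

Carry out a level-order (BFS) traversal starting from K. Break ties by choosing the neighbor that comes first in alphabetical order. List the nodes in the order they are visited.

Visit K; enqueue C, F, M, N, P → queue [C, F, M, N, P]
Visit C; enqueue D, J, L → queue [F, M, N, P, D, J, L]
Visit F; enqueue A, E, H → queue [M, N, P, D, J, L, A, E, H]
Visit M → queue [N, P, D, J, L, A, E, H]
Visit N → queue [P, D, J, L, A, E, H]
Visit P → queue [D, J, L, A, E, H]
Visit D → queue [J, L, A, E, H]
Visit J → queue [L, A, E, H]
Visit L → queue [A, E, H]
Visit A; enqueue G → queue [E, H, G]
Visit E; enqueue I → queue [H, G, I]
Visit H; enqueue B → queue [G, I, B]
Visit G; enqueue O → queue [I, B, O]
Visit I → queue [B, O]
Visit B → queue [O]
Visit O → queue []

K -> C -> F -> M -> N -> P -> D -> J -> L -> A -> E -> H -> G -> I -> B -> O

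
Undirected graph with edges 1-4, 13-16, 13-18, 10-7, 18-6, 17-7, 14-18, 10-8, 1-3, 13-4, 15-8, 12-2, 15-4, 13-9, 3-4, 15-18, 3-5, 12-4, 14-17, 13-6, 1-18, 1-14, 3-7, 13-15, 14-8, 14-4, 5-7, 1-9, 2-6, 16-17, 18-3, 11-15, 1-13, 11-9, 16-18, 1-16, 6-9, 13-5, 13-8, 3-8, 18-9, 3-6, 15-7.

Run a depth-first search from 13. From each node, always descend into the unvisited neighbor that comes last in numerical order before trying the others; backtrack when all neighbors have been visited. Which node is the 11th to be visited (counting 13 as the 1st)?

Visit 13
13 → 18
18 → 16
16 → 17
17 → 14
14 → 8
8 → 15
15 → 11
11 → 9
9 → 6
6 → 3
3 → 7
7 → 10
7 → 5
3 → 4
4 → 12
12 → 2
4 → 1

Visit order: 13, 18, 16, 17, 14, 8, 15, 11, 9, 6, 3, 7, 10, 5, 4, 12, 2, 1

3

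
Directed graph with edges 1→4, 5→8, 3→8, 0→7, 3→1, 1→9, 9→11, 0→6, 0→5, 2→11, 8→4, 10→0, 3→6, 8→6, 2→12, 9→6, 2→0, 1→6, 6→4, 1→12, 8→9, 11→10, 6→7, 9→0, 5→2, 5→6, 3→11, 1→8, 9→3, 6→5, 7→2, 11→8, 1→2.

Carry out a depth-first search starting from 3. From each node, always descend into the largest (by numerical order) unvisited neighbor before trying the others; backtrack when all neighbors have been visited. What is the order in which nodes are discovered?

Visit 3
3 → 11
11 → 10
10 → 0
0 → 7
7 → 2
2 → 12
0 → 6
6 → 5
5 → 8
8 → 9
8 → 4
3 → 1

3, 11, 10, 0, 7, 2, 12, 6, 5, 8, 9, 4, 1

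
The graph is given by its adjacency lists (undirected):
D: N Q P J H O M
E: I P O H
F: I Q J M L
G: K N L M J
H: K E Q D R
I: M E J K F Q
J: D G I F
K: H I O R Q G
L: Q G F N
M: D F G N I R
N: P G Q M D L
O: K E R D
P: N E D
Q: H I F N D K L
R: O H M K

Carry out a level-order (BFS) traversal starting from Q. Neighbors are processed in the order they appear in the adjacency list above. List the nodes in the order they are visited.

Q -> H -> I -> F -> N -> D -> K -> L -> E -> R -> M -> J -> P -> G -> O

Visit Q; enqueue H, I, F, N, D, K, L → queue [H, I, F, N, D, K, L]
Visit H; enqueue E, R → queue [I, F, N, D, K, L, E, R]
Visit I; enqueue M, J → queue [F, N, D, K, L, E, R, M, J]
Visit F → queue [N, D, K, L, E, R, M, J]
Visit N; enqueue P, G → queue [D, K, L, E, R, M, J, P, G]
Visit D; enqueue O → queue [K, L, E, R, M, J, P, G, O]
Visit K → queue [L, E, R, M, J, P, G, O]
Visit L → queue [E, R, M, J, P, G, O]
Visit E → queue [R, M, J, P, G, O]
Visit R → queue [M, J, P, G, O]
Visit M → queue [J, P, G, O]
Visit J → queue [P, G, O]
Visit P → queue [G, O]
Visit G → queue [O]
Visit O → queue []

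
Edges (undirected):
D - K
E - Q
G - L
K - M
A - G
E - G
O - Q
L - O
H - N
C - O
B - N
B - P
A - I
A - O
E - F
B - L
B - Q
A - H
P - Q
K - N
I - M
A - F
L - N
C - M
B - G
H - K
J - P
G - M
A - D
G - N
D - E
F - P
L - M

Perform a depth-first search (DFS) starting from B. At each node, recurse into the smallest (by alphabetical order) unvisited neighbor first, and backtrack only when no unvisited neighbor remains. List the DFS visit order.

B, G, A, D, E, F, P, J, Q, O, C, M, I, K, H, N, L

Visit B
B → G
G → A
A → D
D → E
E → F
F → P
P → J
P → Q
Q → O
O → C
C → M
M → I
M → K
K → H
H → N
N → L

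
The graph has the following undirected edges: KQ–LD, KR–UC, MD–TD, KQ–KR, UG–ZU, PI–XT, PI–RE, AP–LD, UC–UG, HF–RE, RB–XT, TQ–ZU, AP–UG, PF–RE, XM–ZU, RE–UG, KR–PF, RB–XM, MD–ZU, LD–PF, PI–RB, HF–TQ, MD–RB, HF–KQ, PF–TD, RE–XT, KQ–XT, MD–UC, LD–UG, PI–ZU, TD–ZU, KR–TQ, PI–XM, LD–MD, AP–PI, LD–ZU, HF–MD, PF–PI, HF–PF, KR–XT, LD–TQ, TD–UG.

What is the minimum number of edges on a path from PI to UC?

3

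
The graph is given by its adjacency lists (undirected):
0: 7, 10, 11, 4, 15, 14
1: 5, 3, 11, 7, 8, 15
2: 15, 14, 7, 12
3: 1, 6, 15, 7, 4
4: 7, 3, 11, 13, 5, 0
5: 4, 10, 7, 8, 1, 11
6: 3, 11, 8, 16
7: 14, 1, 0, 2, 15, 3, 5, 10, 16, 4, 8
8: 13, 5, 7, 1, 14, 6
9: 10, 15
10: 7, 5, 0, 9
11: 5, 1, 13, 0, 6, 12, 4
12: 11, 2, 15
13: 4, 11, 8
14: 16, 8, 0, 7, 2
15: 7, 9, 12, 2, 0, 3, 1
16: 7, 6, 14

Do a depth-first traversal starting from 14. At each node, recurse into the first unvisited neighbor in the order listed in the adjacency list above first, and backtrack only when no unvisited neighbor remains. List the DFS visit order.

Visit 14
14 → 16
16 → 7
7 → 1
1 → 5
5 → 4
4 → 3
3 → 6
6 → 11
11 → 13
13 → 8
11 → 0
0 → 10
10 → 9
9 → 15
15 → 12
12 → 2

14 → 16 → 7 → 1 → 5 → 4 → 3 → 6 → 11 → 13 → 8 → 0 → 10 → 9 → 15 → 12 → 2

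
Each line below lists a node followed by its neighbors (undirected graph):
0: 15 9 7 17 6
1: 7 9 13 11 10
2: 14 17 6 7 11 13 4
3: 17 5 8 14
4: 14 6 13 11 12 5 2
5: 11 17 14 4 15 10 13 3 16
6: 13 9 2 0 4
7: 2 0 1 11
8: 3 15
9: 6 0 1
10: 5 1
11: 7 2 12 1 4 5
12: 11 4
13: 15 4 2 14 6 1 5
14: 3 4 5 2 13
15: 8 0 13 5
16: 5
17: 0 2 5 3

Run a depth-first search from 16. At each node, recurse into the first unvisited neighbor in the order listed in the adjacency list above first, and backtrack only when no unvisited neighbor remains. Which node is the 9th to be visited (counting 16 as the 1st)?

0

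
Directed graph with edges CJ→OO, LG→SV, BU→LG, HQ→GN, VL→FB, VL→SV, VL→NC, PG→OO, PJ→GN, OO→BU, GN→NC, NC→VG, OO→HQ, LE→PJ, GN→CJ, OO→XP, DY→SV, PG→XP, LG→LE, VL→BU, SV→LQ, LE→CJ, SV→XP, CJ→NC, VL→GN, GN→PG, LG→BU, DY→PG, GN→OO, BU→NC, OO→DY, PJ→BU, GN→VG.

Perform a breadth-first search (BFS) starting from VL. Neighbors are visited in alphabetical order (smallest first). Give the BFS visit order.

Visit VL; enqueue BU, FB, GN, NC, SV → queue [BU, FB, GN, NC, SV]
Visit BU; enqueue LG → queue [FB, GN, NC, SV, LG]
Visit FB → queue [GN, NC, SV, LG]
Visit GN; enqueue CJ, OO, PG, VG → queue [NC, SV, LG, CJ, OO, PG, VG]
Visit NC → queue [SV, LG, CJ, OO, PG, VG]
Visit SV; enqueue LQ, XP → queue [LG, CJ, OO, PG, VG, LQ, XP]
Visit LG; enqueue LE → queue [CJ, OO, PG, VG, LQ, XP, LE]
Visit CJ → queue [OO, PG, VG, LQ, XP, LE]
Visit OO; enqueue DY, HQ → queue [PG, VG, LQ, XP, LE, DY, HQ]
Visit PG → queue [VG, LQ, XP, LE, DY, HQ]
Visit VG → queue [LQ, XP, LE, DY, HQ]
Visit LQ → queue [XP, LE, DY, HQ]
Visit XP → queue [LE, DY, HQ]
Visit LE; enqueue PJ → queue [DY, HQ, PJ]
Visit DY → queue [HQ, PJ]
Visit HQ → queue [PJ]
Visit PJ → queue []

VL -> BU -> FB -> GN -> NC -> SV -> LG -> CJ -> OO -> PG -> VG -> LQ -> XP -> LE -> DY -> HQ -> PJ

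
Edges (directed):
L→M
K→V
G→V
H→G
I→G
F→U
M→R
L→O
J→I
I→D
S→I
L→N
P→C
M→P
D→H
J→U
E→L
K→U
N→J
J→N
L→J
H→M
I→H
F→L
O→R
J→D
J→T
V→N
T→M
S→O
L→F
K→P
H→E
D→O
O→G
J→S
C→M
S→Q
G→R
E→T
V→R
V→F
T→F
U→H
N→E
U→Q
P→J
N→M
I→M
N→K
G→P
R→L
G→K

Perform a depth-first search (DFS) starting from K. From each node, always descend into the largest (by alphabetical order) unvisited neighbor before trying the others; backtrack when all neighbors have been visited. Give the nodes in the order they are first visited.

Visit K
K → V
V → R
R → L
L → O
O → G
G → P
P → J
J → U
U → Q
U → H
H → M
H → E
E → T
T → F
J → S
S → I
I → D
J → N
P → C

K V R L O G P J U Q H M E T F S I D N C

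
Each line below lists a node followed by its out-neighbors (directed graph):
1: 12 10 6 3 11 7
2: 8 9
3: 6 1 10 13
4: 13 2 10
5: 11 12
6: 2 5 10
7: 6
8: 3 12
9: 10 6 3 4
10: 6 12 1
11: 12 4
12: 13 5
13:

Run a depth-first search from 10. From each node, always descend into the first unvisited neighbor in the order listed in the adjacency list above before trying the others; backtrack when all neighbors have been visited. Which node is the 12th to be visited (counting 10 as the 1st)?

Visit 10
10 → 6
6 → 2
2 → 8
8 → 3
3 → 1
1 → 12
12 → 13
12 → 5
5 → 11
11 → 4
1 → 7
2 → 9

Visit order: 10, 6, 2, 8, 3, 1, 12, 13, 5, 11, 4, 7, 9

7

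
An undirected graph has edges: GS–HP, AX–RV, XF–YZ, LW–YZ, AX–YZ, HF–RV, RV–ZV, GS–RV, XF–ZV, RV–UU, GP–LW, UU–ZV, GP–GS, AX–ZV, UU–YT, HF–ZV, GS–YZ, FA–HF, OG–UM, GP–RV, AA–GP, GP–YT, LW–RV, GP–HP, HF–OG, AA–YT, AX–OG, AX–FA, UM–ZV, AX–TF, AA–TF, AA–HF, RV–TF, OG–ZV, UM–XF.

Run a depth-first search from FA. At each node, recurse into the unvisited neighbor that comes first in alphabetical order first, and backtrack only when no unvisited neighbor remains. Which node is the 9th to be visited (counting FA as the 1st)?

Visit FA
FA → AX
AX → OG
OG → HF
HF → AA
AA → GP
GP → GS
GS → HP
GS → RV
RV → LW
LW → YZ
YZ → XF
XF → UM
UM → ZV
ZV → UU
UU → YT
RV → TF

Visit order: FA, AX, OG, HF, AA, GP, GS, HP, RV, LW, YZ, XF, UM, ZV, UU, YT, TF

RV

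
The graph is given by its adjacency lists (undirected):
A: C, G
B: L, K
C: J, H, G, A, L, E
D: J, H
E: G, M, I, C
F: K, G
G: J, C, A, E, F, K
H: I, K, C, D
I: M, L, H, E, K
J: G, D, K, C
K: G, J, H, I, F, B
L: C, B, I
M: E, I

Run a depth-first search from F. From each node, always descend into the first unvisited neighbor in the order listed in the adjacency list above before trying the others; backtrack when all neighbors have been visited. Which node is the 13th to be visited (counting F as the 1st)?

Visit F
F → K
K → G
G → J
J → D
D → H
H → I
I → M
M → E
E → C
C → A
C → L
L → B

Visit order: F, K, G, J, D, H, I, M, E, C, A, L, B

B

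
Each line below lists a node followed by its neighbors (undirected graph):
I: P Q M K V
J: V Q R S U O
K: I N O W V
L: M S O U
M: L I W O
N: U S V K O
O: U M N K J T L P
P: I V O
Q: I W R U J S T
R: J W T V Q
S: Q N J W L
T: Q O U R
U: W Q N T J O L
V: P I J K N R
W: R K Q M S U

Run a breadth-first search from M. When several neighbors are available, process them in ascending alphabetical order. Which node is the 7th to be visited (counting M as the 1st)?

P

Visit M; enqueue I, L, O, W → queue [I, L, O, W]
Visit I; enqueue K, P, Q, V → queue [L, O, W, K, P, Q, V]
Visit L; enqueue S, U → queue [O, W, K, P, Q, V, S, U]
Visit O; enqueue J, N, T → queue [W, K, P, Q, V, S, U, J, N, T]
Visit W; enqueue R → queue [K, P, Q, V, S, U, J, N, T, R]
Visit K → queue [P, Q, V, S, U, J, N, T, R]
Visit P → queue [Q, V, S, U, J, N, T, R]
Visit Q → queue [V, S, U, J, N, T, R]
Visit V → queue [S, U, J, N, T, R]
Visit S → queue [U, J, N, T, R]
Visit U → queue [J, N, T, R]
Visit J → queue [N, T, R]
Visit N → queue [T, R]
Visit T → queue [R]
Visit R → queue []

Visit order: M, I, L, O, W, K, P, Q, V, S, U, J, N, T, R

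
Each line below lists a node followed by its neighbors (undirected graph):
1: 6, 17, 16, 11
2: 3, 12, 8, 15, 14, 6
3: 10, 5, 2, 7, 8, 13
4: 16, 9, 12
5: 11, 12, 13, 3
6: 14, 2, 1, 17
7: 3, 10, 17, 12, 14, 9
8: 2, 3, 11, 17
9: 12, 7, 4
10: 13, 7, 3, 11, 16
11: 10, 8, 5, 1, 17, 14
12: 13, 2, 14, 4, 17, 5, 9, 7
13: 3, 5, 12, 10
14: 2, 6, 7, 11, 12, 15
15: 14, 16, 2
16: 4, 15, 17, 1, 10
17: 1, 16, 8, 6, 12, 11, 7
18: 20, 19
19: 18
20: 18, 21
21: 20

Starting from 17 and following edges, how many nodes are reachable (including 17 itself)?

17

BFS from 17 visits: 17, 1, 16, 8, 6, 12, 11, 7, 4, 15, 10, 2, 3, 14, 13, 5, 9
Reachable nodes: 17 of 21 total.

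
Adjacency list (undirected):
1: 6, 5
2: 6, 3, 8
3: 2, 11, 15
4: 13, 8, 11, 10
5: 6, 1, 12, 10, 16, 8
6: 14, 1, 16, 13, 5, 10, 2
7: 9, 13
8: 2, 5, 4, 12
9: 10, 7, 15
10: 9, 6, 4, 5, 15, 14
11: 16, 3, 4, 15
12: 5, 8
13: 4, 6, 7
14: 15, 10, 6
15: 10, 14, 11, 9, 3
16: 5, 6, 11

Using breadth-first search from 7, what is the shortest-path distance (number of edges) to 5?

3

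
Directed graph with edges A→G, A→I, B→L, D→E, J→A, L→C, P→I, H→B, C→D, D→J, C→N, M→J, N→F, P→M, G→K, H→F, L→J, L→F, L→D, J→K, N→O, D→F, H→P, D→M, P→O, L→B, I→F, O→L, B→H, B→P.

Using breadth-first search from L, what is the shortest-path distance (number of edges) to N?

Level 0: L
Level 1: B, C, D, F, J
Level 2: A, E, H, K, M, N, P
Level 3: G, I, O
N first appears at level 2.

2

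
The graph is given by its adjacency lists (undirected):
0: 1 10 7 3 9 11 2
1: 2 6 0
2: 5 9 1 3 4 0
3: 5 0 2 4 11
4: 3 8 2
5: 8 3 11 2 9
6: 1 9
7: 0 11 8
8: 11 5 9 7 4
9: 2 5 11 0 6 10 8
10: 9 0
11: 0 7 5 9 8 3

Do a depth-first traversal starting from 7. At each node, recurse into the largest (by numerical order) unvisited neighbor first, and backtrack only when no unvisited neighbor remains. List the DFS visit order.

Visit 7
7 → 11
11 → 9
9 → 10
10 → 0
0 → 3
3 → 5
5 → 8
8 → 4
4 → 2
2 → 1
1 → 6

7 11 9 10 0 3 5 8 4 2 1 6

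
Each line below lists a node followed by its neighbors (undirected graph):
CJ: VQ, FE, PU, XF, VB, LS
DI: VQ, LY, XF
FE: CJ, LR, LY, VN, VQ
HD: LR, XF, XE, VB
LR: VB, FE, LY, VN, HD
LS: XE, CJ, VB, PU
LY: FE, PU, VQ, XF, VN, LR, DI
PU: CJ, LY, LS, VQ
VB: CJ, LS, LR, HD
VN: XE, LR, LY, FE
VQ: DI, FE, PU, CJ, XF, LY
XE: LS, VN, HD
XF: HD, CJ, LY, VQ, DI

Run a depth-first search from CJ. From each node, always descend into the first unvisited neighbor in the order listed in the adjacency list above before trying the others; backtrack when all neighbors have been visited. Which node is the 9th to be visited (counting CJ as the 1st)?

XE

Visit CJ
CJ → VQ
VQ → DI
DI → LY
LY → FE
FE → LR
LR → VB
VB → LS
LS → XE
XE → VN
XE → HD
HD → XF
LS → PU

Visit order: CJ, VQ, DI, LY, FE, LR, VB, LS, XE, VN, HD, XF, PU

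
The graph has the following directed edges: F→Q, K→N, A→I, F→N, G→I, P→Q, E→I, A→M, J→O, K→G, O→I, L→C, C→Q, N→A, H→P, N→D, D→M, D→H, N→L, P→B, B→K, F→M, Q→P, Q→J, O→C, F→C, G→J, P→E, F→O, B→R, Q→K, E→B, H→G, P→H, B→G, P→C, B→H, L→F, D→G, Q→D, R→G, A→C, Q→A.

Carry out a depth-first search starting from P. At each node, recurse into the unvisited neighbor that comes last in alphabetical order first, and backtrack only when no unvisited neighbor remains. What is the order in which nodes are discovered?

Visit P
P → Q
Q → K
K → N
N → L
L → F
F → O
O → I
O → C
F → M
N → D
D → H
H → G
G → J
N → A
P → E
E → B
B → R

P, Q, K, N, L, F, O, I, C, M, D, H, G, J, A, E, B, R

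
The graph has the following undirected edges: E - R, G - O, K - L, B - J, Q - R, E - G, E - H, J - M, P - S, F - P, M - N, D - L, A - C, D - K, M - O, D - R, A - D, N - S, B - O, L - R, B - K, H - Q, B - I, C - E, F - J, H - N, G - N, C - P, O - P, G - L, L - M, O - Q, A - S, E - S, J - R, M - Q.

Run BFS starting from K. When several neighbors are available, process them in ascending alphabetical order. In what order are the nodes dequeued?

K, B, D, L, I, J, O, A, R, G, M, F, P, Q, C, S, E, N, H

Visit K; enqueue B, D, L → queue [B, D, L]
Visit B; enqueue I, J, O → queue [D, L, I, J, O]
Visit D; enqueue A, R → queue [L, I, J, O, A, R]
Visit L; enqueue G, M → queue [I, J, O, A, R, G, M]
Visit I → queue [J, O, A, R, G, M]
Visit J; enqueue F → queue [O, A, R, G, M, F]
Visit O; enqueue P, Q → queue [A, R, G, M, F, P, Q]
Visit A; enqueue C, S → queue [R, G, M, F, P, Q, C, S]
Visit R; enqueue E → queue [G, M, F, P, Q, C, S, E]
Visit G; enqueue N → queue [M, F, P, Q, C, S, E, N]
Visit M → queue [F, P, Q, C, S, E, N]
Visit F → queue [P, Q, C, S, E, N]
Visit P → queue [Q, C, S, E, N]
Visit Q; enqueue H → queue [C, S, E, N, H]
Visit C → queue [S, E, N, H]
Visit S → queue [E, N, H]
Visit E → queue [N, H]
Visit N → queue [H]
Visit H → queue []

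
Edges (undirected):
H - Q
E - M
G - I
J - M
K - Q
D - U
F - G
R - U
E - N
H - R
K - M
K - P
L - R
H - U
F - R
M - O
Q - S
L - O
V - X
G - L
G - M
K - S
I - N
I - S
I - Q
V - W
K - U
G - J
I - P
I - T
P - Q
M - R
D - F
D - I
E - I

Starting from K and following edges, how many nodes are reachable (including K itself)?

18

BFS from K visits: K, M, P, Q, S, U, E, G, J, O, R, I, H, D, N, F, L, T
Reachable nodes: 18 of 21 total.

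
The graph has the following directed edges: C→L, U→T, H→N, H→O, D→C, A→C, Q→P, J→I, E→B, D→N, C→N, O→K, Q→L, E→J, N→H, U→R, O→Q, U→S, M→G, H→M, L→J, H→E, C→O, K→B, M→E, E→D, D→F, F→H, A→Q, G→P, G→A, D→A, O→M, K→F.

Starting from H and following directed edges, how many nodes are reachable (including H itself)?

BFS from H visits: H, E, M, N, O, B, D, J, G, K, Q, A, C, F, I, P, L
Reachable nodes: 17 of 21 total.

17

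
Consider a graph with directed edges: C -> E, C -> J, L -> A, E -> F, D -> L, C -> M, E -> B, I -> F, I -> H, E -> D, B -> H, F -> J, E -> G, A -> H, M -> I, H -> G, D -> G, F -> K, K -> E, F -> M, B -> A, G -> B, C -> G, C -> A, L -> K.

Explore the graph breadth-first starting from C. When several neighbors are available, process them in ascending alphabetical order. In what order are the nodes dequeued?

C A E G J M H B D F I L K

Visit C; enqueue A, E, G, J, M → queue [A, E, G, J, M]
Visit A; enqueue H → queue [E, G, J, M, H]
Visit E; enqueue B, D, F → queue [G, J, M, H, B, D, F]
Visit G → queue [J, M, H, B, D, F]
Visit J → queue [M, H, B, D, F]
Visit M; enqueue I → queue [H, B, D, F, I]
Visit H → queue [B, D, F, I]
Visit B → queue [D, F, I]
Visit D; enqueue L → queue [F, I, L]
Visit F; enqueue K → queue [I, L, K]
Visit I → queue [L, K]
Visit L → queue [K]
Visit K → queue []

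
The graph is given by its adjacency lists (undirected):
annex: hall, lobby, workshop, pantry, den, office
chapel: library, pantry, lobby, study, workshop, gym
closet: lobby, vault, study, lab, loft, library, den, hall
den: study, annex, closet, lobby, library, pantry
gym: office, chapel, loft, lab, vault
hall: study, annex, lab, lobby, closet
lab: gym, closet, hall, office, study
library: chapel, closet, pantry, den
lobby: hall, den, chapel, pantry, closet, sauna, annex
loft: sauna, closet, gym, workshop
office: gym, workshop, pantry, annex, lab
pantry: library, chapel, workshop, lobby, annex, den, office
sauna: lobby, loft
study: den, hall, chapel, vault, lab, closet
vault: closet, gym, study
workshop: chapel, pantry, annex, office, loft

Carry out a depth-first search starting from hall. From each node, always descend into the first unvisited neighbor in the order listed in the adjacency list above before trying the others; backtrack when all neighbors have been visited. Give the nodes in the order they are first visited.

Visit hall
hall → study
study → den
den → annex
annex → lobby
lobby → chapel
chapel → library
library → closet
closet → vault
vault → gym
gym → office
office → workshop
workshop → pantry
workshop → loft
loft → sauna
office → lab

hall study den annex lobby chapel library closet vault gym office workshop pantry loft sauna lab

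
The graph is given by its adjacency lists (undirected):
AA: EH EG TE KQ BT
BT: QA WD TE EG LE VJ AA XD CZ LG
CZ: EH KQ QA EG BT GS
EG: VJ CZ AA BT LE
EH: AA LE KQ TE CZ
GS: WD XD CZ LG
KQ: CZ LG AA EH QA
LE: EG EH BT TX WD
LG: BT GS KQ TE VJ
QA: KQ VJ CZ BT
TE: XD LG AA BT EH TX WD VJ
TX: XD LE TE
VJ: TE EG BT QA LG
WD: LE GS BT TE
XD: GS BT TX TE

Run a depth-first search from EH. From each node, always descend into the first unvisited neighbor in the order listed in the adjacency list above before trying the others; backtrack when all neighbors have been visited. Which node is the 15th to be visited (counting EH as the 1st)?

TX

Visit EH
EH → AA
AA → EG
EG → VJ
VJ → TE
TE → XD
XD → GS
GS → WD
WD → LE
LE → BT
BT → QA
QA → KQ
KQ → CZ
KQ → LG
LE → TX

Visit order: EH, AA, EG, VJ, TE, XD, GS, WD, LE, BT, QA, KQ, CZ, LG, TX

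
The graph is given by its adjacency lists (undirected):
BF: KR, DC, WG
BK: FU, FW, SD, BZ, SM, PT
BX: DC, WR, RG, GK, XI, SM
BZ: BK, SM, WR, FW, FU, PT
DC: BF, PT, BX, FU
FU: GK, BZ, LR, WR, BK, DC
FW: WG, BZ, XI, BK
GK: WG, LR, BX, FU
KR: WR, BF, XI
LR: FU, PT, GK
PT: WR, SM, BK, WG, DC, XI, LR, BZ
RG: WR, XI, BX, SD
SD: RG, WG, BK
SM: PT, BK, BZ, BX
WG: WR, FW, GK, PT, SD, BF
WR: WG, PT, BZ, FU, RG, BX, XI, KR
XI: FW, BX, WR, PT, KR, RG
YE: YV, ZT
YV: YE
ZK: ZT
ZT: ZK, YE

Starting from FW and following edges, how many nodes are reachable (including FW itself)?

BFS from FW visits: FW, WG, BZ, XI, BK, WR, GK, PT, SD, BF, SM, FU, BX, KR, RG, LR, DC
Reachable nodes: 17 of 21 total.

17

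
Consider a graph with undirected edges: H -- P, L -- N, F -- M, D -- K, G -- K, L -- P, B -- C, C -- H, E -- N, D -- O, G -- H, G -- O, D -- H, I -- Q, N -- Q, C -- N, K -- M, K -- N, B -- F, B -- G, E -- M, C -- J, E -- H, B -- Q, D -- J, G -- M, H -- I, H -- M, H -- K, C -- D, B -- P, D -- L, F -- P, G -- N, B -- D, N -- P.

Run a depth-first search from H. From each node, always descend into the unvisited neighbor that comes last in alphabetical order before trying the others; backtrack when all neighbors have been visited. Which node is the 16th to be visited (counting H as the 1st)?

C

Visit H
H → P
P → N
N → Q
Q → I
Q → B
B → G
G → O
O → D
D → L
D → K
K → M
M → F
M → E
D → J
J → C

Visit order: H, P, N, Q, I, B, G, O, D, L, K, M, F, E, J, C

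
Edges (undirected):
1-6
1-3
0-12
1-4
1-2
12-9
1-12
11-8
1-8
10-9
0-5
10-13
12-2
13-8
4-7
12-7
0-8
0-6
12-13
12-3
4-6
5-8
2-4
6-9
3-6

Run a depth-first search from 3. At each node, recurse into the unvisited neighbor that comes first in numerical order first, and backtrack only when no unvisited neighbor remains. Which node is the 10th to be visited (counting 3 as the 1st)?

13

Visit 3
3 → 1
1 → 2
2 → 4
4 → 6
6 → 0
0 → 5
5 → 8
8 → 11
8 → 13
13 → 10
10 → 9
9 → 12
12 → 7

Visit order: 3, 1, 2, 4, 6, 0, 5, 8, 11, 13, 10, 9, 12, 7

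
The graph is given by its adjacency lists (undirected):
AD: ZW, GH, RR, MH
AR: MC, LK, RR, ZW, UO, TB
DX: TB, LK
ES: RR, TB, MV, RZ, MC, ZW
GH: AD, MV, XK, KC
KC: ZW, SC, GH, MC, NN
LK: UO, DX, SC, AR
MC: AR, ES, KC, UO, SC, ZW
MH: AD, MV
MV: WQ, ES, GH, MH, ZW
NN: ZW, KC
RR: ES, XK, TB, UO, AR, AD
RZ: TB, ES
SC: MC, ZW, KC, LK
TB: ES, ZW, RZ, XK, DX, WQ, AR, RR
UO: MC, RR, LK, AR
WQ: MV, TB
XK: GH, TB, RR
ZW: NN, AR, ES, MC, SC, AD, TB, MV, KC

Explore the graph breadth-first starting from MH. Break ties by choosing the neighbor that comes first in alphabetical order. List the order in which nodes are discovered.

Visit MH; enqueue AD, MV → queue [AD, MV]
Visit AD; enqueue GH, RR, ZW → queue [MV, GH, RR, ZW]
Visit MV; enqueue ES, WQ → queue [GH, RR, ZW, ES, WQ]
Visit GH; enqueue KC, XK → queue [RR, ZW, ES, WQ, KC, XK]
Visit RR; enqueue AR, TB, UO → queue [ZW, ES, WQ, KC, XK, AR, TB, UO]
Visit ZW; enqueue MC, NN, SC → queue [ES, WQ, KC, XK, AR, TB, UO, MC, NN, SC]
Visit ES; enqueue RZ → queue [WQ, KC, XK, AR, TB, UO, MC, NN, SC, RZ]
Visit WQ → queue [KC, XK, AR, TB, UO, MC, NN, SC, RZ]
Visit KC → queue [XK, AR, TB, UO, MC, NN, SC, RZ]
Visit XK → queue [AR, TB, UO, MC, NN, SC, RZ]
Visit AR; enqueue LK → queue [TB, UO, MC, NN, SC, RZ, LK]
Visit TB; enqueue DX → queue [UO, MC, NN, SC, RZ, LK, DX]
Visit UO → queue [MC, NN, SC, RZ, LK, DX]
Visit MC → queue [NN, SC, RZ, LK, DX]
Visit NN → queue [SC, RZ, LK, DX]
Visit SC → queue [RZ, LK, DX]
Visit RZ → queue [LK, DX]
Visit LK → queue [DX]
Visit DX → queue []

MH AD MV GH RR ZW ES WQ KC XK AR TB UO MC NN SC RZ LK DX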